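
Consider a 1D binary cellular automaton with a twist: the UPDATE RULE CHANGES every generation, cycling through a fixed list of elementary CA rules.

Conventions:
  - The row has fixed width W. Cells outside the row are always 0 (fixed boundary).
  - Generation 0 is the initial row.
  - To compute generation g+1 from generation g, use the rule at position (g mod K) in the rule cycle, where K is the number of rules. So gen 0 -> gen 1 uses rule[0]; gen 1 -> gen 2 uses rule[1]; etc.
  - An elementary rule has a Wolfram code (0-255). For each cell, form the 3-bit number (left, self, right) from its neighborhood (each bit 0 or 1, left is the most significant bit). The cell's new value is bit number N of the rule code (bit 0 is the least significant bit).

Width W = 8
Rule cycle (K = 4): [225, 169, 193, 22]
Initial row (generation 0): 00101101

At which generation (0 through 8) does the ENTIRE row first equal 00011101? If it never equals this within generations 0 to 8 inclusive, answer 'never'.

Gen 0: 00101101
Gen 1 (rule 225): 10010110
Gen 2 (rule 169): 00001100
Gen 3 (rule 193): 11100101
Gen 4 (rule 22): 00011101
Gen 5 (rule 225): 11001110
Gen 6 (rule 169): 10001100
Gen 7 (rule 193): 00100101
Gen 8 (rule 22): 01111101

Answer: 4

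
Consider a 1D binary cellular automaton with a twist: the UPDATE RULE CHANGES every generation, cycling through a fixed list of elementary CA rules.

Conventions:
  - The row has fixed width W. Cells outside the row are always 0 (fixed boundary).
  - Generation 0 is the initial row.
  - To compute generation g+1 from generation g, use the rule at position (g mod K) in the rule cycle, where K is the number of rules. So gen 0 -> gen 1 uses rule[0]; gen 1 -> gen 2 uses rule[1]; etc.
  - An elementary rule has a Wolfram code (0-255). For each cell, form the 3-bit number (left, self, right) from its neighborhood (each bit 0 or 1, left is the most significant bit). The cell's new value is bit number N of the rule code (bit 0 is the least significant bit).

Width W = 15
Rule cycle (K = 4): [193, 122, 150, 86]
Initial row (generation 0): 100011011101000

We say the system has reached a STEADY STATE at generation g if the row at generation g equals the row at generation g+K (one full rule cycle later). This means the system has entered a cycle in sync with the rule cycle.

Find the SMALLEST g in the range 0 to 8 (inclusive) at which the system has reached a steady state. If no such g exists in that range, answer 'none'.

Gen 0: 100011011101000
Gen 1 (rule 193): 001001001100011
Gen 2 (rule 122): 010110111110111
Gen 3 (rule 150): 110000011100010
Gen 4 (rule 86): 011000100110111
Gen 5 (rule 193): 001010000010011
Gen 6 (rule 122): 010101000101111
Gen 7 (rule 150): 110101101100110
Gen 8 (rule 86): 010100100111011
Gen 9 (rule 193): 000000000011001
Gen 10 (rule 122): 000000000111110
Gen 11 (rule 150): 000000001011101
Gen 12 (rule 86): 000000011000101

Answer: none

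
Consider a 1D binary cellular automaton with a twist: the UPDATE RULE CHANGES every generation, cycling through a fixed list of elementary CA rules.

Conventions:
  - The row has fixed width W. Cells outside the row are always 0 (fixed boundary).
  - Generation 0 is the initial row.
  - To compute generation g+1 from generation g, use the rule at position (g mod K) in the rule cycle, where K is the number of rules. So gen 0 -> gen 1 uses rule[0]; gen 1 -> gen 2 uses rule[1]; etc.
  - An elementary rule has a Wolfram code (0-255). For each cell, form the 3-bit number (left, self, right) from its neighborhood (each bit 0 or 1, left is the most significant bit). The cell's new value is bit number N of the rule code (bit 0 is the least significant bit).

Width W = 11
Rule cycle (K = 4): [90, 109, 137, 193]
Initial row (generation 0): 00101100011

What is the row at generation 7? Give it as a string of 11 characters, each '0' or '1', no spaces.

Gen 0: 00101100011
Gen 1 (rule 90): 01001110111
Gen 2 (rule 109): 01001011101
Gen 3 (rule 137): 00000011000
Gen 4 (rule 193): 11111001011
Gen 5 (rule 90): 10001110011
Gen 6 (rule 109): 10101010011
Gen 7 (rule 137): 00000000010

Answer: 00000000010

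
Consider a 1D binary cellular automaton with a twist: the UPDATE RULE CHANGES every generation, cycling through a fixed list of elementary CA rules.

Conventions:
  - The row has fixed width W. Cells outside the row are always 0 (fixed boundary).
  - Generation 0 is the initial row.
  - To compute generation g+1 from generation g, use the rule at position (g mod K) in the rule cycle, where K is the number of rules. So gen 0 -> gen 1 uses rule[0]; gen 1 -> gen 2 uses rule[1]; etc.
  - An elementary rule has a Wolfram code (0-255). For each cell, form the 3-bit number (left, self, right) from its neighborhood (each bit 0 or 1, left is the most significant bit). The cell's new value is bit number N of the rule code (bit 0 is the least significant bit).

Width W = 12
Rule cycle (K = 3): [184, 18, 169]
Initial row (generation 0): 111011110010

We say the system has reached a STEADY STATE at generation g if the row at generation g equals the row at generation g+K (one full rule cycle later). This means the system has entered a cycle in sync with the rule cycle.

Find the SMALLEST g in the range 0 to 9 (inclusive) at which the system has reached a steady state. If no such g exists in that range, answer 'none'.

Answer: 5

Derivation:
Gen 0: 111011110010
Gen 1 (rule 184): 110111101001
Gen 2 (rule 18): 000000000110
Gen 3 (rule 169): 111111110100
Gen 4 (rule 184): 111111101010
Gen 5 (rule 18): 000000000001
Gen 6 (rule 169): 111111111100
Gen 7 (rule 184): 111111111010
Gen 8 (rule 18): 000000000001
Gen 9 (rule 169): 111111111100
Gen 10 (rule 184): 111111111010
Gen 11 (rule 18): 000000000001
Gen 12 (rule 169): 111111111100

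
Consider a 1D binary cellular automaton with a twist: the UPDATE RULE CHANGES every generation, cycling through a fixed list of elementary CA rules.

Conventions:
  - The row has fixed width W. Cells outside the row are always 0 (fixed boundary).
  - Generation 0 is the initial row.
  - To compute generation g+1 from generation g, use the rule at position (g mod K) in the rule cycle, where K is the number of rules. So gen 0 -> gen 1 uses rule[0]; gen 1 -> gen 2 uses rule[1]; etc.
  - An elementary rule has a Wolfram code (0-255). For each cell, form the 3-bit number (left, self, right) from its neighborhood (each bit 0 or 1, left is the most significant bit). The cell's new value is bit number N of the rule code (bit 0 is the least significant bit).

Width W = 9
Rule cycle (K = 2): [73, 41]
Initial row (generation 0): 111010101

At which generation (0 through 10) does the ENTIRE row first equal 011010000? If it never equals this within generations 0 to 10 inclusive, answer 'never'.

Answer: never

Derivation:
Gen 0: 111010101
Gen 1 (rule 73): 101000000
Gen 2 (rule 41): 010011111
Gen 3 (rule 73): 000010001
Gen 4 (rule 41): 111000100
Gen 5 (rule 73): 101010001
Gen 6 (rule 41): 010100100
Gen 7 (rule 73): 000000001
Gen 8 (rule 41): 111111100
Gen 9 (rule 73): 100000101
Gen 10 (rule 41): 001110010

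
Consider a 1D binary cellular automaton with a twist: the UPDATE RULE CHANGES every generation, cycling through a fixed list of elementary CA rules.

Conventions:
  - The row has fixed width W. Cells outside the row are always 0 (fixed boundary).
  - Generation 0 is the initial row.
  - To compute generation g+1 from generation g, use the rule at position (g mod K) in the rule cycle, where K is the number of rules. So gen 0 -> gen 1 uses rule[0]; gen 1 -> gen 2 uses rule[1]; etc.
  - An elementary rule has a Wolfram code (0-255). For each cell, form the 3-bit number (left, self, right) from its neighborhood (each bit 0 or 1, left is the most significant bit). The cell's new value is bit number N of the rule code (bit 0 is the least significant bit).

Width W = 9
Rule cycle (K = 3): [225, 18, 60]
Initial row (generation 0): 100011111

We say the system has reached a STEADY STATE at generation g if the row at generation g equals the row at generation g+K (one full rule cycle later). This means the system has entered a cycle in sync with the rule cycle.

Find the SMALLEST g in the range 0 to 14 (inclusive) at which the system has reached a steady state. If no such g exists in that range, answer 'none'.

Gen 0: 100011111
Gen 1 (rule 225): 001001111
Gen 2 (rule 18): 010110000
Gen 3 (rule 60): 011101000
Gen 4 (rule 225): 001110011
Gen 5 (rule 18): 010001100
Gen 6 (rule 60): 011001010
Gen 7 (rule 225): 001000100
Gen 8 (rule 18): 010101010
Gen 9 (rule 60): 011111111
Gen 10 (rule 225): 001111111
Gen 11 (rule 18): 010000000
Gen 12 (rule 60): 011000000
Gen 13 (rule 225): 001011111
Gen 14 (rule 18): 010000000
Gen 15 (rule 60): 011000000
Gen 16 (rule 225): 001011111
Gen 17 (rule 18): 010000000

Answer: 11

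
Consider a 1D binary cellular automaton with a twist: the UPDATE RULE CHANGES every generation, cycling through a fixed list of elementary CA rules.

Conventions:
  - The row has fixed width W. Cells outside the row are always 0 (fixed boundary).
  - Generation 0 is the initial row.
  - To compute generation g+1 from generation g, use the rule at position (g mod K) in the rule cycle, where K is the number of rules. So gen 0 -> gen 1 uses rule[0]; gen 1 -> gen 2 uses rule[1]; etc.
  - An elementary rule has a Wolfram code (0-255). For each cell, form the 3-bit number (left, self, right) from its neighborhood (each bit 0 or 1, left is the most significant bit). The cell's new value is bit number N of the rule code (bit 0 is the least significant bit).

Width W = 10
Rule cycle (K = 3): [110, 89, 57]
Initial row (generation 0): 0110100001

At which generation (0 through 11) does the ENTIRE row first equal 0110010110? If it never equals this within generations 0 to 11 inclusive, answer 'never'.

Answer: 6

Derivation:
Gen 0: 0110100001
Gen 1 (rule 110): 1111100011
Gen 2 (rule 89): 1000111011
Gen 3 (rule 57): 0110100110
Gen 4 (rule 110): 1111101110
Gen 5 (rule 89): 1000101011
Gen 6 (rule 57): 0110010110
Gen 7 (rule 110): 1110111110
Gen 8 (rule 89): 1010100011
Gen 9 (rule 57): 0101011010
Gen 10 (rule 110): 1111111110
Gen 11 (rule 89): 1000000011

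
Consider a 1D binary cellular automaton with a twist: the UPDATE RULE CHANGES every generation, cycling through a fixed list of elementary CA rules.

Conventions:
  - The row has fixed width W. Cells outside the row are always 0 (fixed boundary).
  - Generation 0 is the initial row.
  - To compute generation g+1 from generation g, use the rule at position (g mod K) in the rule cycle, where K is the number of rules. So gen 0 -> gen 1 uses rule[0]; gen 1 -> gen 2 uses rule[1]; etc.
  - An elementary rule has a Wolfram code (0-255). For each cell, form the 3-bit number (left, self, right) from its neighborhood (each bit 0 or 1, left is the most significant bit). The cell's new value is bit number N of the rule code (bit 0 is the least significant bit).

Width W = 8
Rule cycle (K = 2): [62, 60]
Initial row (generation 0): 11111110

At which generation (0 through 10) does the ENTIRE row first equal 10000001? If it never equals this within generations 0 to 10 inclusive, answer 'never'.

Answer: 1

Derivation:
Gen 0: 11111110
Gen 1 (rule 62): 10000001
Gen 2 (rule 60): 11000001
Gen 3 (rule 62): 10100011
Gen 4 (rule 60): 11110010
Gen 5 (rule 62): 10001111
Gen 6 (rule 60): 11001000
Gen 7 (rule 62): 10111100
Gen 8 (rule 60): 11100010
Gen 9 (rule 62): 10010111
Gen 10 (rule 60): 11011100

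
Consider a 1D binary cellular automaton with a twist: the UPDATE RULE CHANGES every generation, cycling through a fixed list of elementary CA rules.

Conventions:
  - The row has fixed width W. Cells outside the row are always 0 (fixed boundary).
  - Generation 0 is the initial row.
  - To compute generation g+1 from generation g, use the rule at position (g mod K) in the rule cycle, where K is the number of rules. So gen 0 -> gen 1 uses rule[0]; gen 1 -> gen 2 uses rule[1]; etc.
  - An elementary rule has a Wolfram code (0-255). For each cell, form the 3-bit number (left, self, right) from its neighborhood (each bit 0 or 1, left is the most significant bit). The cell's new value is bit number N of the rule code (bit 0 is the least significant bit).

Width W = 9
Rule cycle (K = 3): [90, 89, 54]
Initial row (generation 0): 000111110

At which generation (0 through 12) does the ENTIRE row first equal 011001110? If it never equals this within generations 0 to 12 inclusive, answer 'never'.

Answer: never

Derivation:
Gen 0: 000111110
Gen 1 (rule 90): 001100011
Gen 2 (rule 89): 101111011
Gen 3 (rule 54): 110000100
Gen 4 (rule 90): 111001010
Gen 5 (rule 89): 101100001
Gen 6 (rule 54): 110010011
Gen 7 (rule 90): 111101111
Gen 8 (rule 89): 100101001
Gen 9 (rule 54): 111111111
Gen 10 (rule 90): 100000001
Gen 11 (rule 89): 011111100
Gen 12 (rule 54): 100000010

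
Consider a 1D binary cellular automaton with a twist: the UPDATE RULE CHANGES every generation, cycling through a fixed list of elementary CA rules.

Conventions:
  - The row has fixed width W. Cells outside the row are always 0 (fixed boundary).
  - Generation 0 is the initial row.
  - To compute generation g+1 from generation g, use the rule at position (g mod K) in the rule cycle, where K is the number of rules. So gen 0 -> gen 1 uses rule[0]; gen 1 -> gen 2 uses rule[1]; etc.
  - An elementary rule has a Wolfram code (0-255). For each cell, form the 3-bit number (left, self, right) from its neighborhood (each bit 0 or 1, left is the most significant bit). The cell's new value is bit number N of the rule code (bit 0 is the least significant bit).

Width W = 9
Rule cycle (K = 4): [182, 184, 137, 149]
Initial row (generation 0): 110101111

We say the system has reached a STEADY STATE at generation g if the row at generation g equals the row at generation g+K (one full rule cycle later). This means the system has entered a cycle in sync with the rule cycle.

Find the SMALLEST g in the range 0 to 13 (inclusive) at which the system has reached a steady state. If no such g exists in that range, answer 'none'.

Gen 0: 110101111
Gen 1 (rule 182): 001110110
Gen 2 (rule 184): 001101101
Gen 3 (rule 137): 101001000
Gen 4 (rule 149): 101101111
Gen 5 (rule 182): 110010110
Gen 6 (rule 184): 101001101
Gen 7 (rule 137): 000001000
Gen 8 (rule 149): 111101111
Gen 9 (rule 182): 011010110
Gen 10 (rule 184): 010101101
Gen 11 (rule 137): 000001000
Gen 12 (rule 149): 111101111
Gen 13 (rule 182): 011010110
Gen 14 (rule 184): 010101101
Gen 15 (rule 137): 000001000
Gen 16 (rule 149): 111101111
Gen 17 (rule 182): 011010110

Answer: 7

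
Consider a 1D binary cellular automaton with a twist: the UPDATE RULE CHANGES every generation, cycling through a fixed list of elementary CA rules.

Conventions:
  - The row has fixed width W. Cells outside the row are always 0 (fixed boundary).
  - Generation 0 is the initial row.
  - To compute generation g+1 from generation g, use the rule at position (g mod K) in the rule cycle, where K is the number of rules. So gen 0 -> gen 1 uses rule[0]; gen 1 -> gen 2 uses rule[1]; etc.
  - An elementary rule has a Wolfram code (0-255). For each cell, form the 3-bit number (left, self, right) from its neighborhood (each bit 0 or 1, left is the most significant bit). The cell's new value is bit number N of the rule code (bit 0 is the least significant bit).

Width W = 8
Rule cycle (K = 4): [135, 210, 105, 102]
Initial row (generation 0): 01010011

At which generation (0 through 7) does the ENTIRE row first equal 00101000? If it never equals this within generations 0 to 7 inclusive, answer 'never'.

Answer: 4

Derivation:
Gen 0: 01010011
Gen 1 (rule 135): 11010100
Gen 2 (rule 210): 01000010
Gen 3 (rule 105): 00011000
Gen 4 (rule 102): 00101000
Gen 5 (rule 135): 11101011
Gen 6 (rule 210): 01100001
Gen 7 (rule 105): 01101100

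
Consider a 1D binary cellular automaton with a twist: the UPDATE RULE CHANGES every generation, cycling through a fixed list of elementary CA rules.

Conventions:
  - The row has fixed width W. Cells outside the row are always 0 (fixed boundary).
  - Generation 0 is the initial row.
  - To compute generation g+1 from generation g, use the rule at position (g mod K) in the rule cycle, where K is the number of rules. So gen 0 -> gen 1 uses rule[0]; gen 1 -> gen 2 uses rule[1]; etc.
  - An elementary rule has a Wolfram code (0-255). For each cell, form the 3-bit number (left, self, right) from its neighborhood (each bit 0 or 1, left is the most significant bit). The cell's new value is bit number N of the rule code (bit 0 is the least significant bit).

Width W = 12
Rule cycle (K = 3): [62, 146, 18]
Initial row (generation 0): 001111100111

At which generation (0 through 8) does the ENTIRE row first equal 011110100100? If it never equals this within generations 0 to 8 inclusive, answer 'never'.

Answer: never

Derivation:
Gen 0: 001111100111
Gen 1 (rule 62): 011000011100
Gen 2 (rule 146): 100100101010
Gen 3 (rule 18): 011011000001
Gen 4 (rule 62): 110110100011
Gen 5 (rule 146): 000000010100
Gen 6 (rule 18): 000000100010
Gen 7 (rule 62): 000001110111
Gen 8 (rule 146): 000010100010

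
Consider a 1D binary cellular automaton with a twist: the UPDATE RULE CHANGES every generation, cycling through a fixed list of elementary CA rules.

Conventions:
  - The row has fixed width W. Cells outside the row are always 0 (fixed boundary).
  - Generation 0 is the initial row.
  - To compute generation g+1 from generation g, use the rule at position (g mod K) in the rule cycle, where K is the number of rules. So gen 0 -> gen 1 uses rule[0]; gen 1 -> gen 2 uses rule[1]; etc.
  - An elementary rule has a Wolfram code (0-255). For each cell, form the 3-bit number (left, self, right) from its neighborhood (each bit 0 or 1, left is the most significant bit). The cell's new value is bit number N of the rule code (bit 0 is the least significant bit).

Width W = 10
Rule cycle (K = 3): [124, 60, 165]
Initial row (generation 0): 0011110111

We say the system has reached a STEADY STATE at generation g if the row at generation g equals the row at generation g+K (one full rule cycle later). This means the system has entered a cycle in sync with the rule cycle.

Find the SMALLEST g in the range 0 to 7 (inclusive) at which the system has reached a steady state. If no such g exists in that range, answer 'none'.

Answer: none

Derivation:
Gen 0: 0011110111
Gen 1 (rule 124): 0010011101
Gen 2 (rule 60): 0011010011
Gen 3 (rule 165): 1000110000
Gen 4 (rule 124): 1100111000
Gen 5 (rule 60): 1010100100
Gen 6 (rule 165): 1111100101
Gen 7 (rule 124): 1000110111
Gen 8 (rule 60): 1100101100
Gen 9 (rule 165): 0000110001
Gen 10 (rule 124): 0000111001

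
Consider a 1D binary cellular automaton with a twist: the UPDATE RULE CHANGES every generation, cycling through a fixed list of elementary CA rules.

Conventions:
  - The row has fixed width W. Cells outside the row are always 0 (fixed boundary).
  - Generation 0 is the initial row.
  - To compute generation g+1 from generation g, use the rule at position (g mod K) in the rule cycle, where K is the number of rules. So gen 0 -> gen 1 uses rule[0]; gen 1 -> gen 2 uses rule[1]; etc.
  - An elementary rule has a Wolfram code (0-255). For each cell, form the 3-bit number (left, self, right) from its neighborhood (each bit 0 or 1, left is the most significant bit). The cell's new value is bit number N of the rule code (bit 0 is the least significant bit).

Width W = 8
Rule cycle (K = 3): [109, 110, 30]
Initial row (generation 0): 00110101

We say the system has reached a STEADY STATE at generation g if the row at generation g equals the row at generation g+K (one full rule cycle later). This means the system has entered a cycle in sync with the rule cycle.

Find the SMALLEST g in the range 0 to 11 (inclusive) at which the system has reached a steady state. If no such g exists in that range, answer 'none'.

Answer: 10

Derivation:
Gen 0: 00110101
Gen 1 (rule 109): 10111111
Gen 2 (rule 110): 11100001
Gen 3 (rule 30): 10010011
Gen 4 (rule 109): 10010011
Gen 5 (rule 110): 10110111
Gen 6 (rule 30): 10100100
Gen 7 (rule 109): 11100101
Gen 8 (rule 110): 10101111
Gen 9 (rule 30): 10101000
Gen 10 (rule 109): 11111011
Gen 11 (rule 110): 10001111
Gen 12 (rule 30): 11011000
Gen 13 (rule 109): 11111011
Gen 14 (rule 110): 10001111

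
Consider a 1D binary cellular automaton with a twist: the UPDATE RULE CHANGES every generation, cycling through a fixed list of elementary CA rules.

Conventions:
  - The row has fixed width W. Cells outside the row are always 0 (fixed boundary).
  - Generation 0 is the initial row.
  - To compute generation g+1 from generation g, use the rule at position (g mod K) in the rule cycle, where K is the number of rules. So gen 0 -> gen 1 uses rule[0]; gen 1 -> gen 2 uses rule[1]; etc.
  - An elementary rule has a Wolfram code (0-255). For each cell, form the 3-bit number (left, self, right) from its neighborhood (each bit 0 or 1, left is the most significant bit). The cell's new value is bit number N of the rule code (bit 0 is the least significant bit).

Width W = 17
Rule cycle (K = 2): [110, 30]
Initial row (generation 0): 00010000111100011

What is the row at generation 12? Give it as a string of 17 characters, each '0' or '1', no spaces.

Answer: 10100101001010001

Derivation:
Gen 0: 00010000111100011
Gen 1 (rule 110): 00110001100100111
Gen 2 (rule 30): 01101011011111100
Gen 3 (rule 110): 11111111110000100
Gen 4 (rule 30): 10000000001001110
Gen 5 (rule 110): 10000000011011010
Gen 6 (rule 30): 11000000110010011
Gen 7 (rule 110): 11000001110110111
Gen 8 (rule 30): 10100011000100100
Gen 9 (rule 110): 11100111001101100
Gen 10 (rule 30): 10011100111001010
Gen 11 (rule 110): 10110101101011110
Gen 12 (rule 30): 10100101001010001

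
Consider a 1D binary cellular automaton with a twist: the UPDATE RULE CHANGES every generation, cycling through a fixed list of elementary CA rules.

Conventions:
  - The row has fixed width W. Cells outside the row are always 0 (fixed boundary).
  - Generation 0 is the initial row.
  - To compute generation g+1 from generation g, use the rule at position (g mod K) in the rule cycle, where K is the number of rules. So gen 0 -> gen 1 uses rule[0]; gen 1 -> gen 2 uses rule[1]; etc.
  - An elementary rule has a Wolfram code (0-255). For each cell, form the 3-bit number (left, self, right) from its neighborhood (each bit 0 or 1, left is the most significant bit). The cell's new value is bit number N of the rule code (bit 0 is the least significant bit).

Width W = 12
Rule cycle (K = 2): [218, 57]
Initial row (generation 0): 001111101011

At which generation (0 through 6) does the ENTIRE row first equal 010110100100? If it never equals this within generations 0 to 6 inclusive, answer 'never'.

Answer: 4

Derivation:
Gen 0: 001111101011
Gen 1 (rule 218): 011111100011
Gen 2 (rule 57): 010000011010
Gen 3 (rule 218): 101000111001
Gen 4 (rule 57): 010110100100
Gen 5 (rule 218): 100110011010
Gen 6 (rule 57): 010101010101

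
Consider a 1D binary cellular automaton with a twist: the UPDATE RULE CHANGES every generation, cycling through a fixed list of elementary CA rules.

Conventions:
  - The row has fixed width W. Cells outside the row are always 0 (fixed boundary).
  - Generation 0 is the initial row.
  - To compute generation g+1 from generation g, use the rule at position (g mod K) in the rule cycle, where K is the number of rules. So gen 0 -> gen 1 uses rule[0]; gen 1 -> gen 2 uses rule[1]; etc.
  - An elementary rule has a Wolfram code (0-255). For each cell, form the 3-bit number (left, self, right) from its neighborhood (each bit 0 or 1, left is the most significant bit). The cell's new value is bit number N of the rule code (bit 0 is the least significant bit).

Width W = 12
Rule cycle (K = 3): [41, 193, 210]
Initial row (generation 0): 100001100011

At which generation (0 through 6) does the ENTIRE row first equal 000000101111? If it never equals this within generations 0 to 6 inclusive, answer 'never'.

Gen 0: 100001100011
Gen 1 (rule 41): 001101001010
Gen 2 (rule 193): 100100000000
Gen 3 (rule 210): 011010000000
Gen 4 (rule 41): 010100111111
Gen 5 (rule 193): 000000011111
Gen 6 (rule 210): 000000101111

Answer: 6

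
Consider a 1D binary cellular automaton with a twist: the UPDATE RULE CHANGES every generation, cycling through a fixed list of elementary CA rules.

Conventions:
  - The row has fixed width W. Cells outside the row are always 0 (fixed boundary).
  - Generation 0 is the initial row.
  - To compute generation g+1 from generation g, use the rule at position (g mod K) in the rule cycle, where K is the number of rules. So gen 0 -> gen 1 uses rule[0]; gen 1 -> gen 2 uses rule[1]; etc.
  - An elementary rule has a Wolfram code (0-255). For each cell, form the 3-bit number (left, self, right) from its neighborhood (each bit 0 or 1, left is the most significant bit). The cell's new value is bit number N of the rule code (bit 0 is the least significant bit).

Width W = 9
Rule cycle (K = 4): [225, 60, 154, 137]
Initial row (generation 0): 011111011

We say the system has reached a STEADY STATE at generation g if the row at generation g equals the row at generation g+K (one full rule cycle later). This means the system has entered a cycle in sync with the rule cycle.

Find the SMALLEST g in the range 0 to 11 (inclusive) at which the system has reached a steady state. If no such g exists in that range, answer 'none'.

Gen 0: 011111011
Gen 1 (rule 225): 001111101
Gen 2 (rule 60): 001000011
Gen 3 (rule 154): 010100110
Gen 4 (rule 137): 000000100
Gen 5 (rule 225): 111110001
Gen 6 (rule 60): 100001001
Gen 7 (rule 154): 010010110
Gen 8 (rule 137): 000000100
Gen 9 (rule 225): 111110001
Gen 10 (rule 60): 100001001
Gen 11 (rule 154): 010010110
Gen 12 (rule 137): 000000100
Gen 13 (rule 225): 111110001
Gen 14 (rule 60): 100001001
Gen 15 (rule 154): 010010110

Answer: 4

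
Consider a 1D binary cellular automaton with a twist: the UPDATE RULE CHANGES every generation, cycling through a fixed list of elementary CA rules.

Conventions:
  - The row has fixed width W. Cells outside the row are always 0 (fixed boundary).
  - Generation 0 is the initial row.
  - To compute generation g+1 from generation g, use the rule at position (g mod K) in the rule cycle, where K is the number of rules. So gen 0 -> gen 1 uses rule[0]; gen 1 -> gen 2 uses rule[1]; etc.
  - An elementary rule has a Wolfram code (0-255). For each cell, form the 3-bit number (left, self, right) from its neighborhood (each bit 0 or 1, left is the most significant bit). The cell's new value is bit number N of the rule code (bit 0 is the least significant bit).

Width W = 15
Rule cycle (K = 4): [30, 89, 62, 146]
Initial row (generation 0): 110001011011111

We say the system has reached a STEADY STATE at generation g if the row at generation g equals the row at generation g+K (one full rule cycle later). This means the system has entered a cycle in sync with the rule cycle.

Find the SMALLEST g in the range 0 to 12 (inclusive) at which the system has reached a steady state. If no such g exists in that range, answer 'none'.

Gen 0: 110001011011111
Gen 1 (rule 30): 101011010010000
Gen 2 (rule 89): 000011001001111
Gen 3 (rule 62): 000110111111000
Gen 4 (rule 146): 001000011110100
Gen 5 (rule 30): 011100110000110
Gen 6 (rule 89): 010110111110111
Gen 7 (rule 62): 111101100001100
Gen 8 (rule 146): 011000010010010
Gen 9 (rule 30): 110100111111111
Gen 10 (rule 89): 110010100000001
Gen 11 (rule 62): 101111110000011
Gen 12 (rule 146): 000111101000100
Gen 13 (rule 30): 001100001101110
Gen 14 (rule 89): 101111101101011
Gen 15 (rule 62): 111000011011110
Gen 16 (rule 146): 010100100001101

Answer: none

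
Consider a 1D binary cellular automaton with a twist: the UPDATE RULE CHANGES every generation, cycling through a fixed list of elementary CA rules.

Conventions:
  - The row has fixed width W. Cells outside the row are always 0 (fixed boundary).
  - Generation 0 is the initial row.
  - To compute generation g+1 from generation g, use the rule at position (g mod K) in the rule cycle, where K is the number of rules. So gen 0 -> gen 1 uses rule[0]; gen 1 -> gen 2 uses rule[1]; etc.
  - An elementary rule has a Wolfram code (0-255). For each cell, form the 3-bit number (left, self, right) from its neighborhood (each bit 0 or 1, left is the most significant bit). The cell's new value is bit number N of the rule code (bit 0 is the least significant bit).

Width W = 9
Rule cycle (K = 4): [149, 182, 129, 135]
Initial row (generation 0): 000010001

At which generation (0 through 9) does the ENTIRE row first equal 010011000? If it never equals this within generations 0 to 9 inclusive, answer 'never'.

Gen 0: 000010001
Gen 1 (rule 149): 111011101
Gen 2 (rule 182): 010101011
Gen 3 (rule 129): 000000000
Gen 4 (rule 135): 111111111
Gen 5 (rule 149): 011111110
Gen 6 (rule 182): 101111101
Gen 7 (rule 129): 000111000
Gen 8 (rule 135): 111010011
Gen 9 (rule 149): 010011000

Answer: 9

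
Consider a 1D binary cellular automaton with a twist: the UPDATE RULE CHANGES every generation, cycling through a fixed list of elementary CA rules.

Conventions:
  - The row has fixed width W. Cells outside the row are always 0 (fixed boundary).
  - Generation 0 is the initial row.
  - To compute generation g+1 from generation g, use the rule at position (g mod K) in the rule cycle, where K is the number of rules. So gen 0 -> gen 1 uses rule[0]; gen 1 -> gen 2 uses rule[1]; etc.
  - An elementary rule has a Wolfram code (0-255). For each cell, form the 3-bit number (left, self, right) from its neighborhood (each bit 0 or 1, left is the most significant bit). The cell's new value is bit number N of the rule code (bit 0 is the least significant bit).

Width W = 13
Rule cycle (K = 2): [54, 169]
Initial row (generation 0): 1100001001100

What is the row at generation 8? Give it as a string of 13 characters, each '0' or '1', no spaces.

Gen 0: 1100001001100
Gen 1 (rule 54): 0010011110010
Gen 2 (rule 169): 1000011100000
Gen 3 (rule 54): 1100100010000
Gen 4 (rule 169): 1000001000111
Gen 5 (rule 54): 1100011101000
Gen 6 (rule 169): 1001011010011
Gen 7 (rule 54): 1111100111100
Gen 8 (rule 169): 1111000111001

Answer: 1111000111001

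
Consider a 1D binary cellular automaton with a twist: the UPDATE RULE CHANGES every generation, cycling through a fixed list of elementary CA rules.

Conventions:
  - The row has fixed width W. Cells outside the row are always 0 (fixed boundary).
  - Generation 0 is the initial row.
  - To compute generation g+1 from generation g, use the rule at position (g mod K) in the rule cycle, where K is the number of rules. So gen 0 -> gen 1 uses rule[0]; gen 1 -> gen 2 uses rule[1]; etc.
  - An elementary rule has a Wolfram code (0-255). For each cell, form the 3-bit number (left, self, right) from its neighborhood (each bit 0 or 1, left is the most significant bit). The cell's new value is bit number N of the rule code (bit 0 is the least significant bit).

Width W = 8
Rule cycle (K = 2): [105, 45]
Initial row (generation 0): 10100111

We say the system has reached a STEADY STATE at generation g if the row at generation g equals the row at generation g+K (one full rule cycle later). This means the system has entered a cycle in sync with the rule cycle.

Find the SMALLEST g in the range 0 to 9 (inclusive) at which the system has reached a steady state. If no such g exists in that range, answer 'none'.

Answer: none

Derivation:
Gen 0: 10100111
Gen 1 (rule 105): 01000101
Gen 2 (rule 45): 01010111
Gen 3 (rule 105): 00101101
Gen 4 (rule 45): 10111011
Gen 5 (rule 105): 01101111
Gen 6 (rule 45): 01011000
Gen 7 (rule 105): 00111011
Gen 8 (rule 45): 10100110
Gen 9 (rule 105): 01000110
Gen 10 (rule 45): 01010100
Gen 11 (rule 105): 00101001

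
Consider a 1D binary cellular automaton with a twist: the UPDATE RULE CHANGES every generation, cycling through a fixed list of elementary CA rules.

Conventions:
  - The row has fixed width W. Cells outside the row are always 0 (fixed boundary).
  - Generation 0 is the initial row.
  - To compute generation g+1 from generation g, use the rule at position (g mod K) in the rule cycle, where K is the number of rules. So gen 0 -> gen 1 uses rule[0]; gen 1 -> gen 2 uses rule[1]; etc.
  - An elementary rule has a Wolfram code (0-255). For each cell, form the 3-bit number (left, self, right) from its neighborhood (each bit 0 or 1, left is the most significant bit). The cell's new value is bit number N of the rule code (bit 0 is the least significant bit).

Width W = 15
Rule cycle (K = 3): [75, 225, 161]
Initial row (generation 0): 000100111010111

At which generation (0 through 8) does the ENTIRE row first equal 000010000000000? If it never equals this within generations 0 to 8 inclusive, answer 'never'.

Answer: 3

Derivation:
Gen 0: 000100111010111
Gen 1 (rule 75): 111001101000101
Gen 2 (rule 225): 011000110010010
Gen 3 (rule 161): 000010000000000
Gen 4 (rule 75): 111100111111111
Gen 5 (rule 225): 011100011111111
Gen 6 (rule 161): 001001001111110
Gen 7 (rule 75): 110010011000010
Gen 8 (rule 225): 010000001011000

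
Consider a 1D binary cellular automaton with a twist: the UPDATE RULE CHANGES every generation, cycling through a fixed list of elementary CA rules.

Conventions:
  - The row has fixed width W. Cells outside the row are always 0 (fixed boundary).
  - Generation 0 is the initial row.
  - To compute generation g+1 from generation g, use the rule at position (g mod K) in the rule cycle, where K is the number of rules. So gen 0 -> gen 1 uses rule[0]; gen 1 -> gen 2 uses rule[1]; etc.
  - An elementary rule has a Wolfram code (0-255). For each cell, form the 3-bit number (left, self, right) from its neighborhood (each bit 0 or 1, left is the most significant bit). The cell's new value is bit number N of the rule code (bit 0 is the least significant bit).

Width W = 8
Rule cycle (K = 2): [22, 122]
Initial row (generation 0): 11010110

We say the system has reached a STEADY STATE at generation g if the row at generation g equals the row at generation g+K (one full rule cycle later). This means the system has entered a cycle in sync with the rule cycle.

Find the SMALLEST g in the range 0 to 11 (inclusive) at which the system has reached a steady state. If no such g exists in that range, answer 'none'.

Answer: 5

Derivation:
Gen 0: 11010110
Gen 1 (rule 22): 00010001
Gen 2 (rule 122): 00101010
Gen 3 (rule 22): 01101011
Gen 4 (rule 122): 11110111
Gen 5 (rule 22): 00000000
Gen 6 (rule 122): 00000000
Gen 7 (rule 22): 00000000
Gen 8 (rule 122): 00000000
Gen 9 (rule 22): 00000000
Gen 10 (rule 122): 00000000
Gen 11 (rule 22): 00000000
Gen 12 (rule 122): 00000000
Gen 13 (rule 22): 00000000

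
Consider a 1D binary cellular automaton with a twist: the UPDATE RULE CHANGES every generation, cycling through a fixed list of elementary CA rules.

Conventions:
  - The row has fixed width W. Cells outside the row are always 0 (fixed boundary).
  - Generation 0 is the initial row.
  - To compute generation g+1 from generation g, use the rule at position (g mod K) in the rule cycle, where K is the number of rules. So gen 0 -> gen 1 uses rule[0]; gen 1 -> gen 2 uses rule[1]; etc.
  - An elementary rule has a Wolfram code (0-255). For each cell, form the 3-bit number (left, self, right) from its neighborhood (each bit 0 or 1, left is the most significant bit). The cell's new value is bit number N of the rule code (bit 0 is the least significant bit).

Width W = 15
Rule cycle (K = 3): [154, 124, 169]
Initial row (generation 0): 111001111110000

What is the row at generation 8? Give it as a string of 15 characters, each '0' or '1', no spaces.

Gen 0: 111001111110000
Gen 1 (rule 154): 110111111101000
Gen 2 (rule 124): 111100000111100
Gen 3 (rule 169): 111001110111001
Gen 4 (rule 154): 110111100110110
Gen 5 (rule 124): 111100110111111
Gen 6 (rule 169): 111000101111110
Gen 7 (rule 154): 110101001111101
Gen 8 (rule 124): 111111101000111

Answer: 111111101000111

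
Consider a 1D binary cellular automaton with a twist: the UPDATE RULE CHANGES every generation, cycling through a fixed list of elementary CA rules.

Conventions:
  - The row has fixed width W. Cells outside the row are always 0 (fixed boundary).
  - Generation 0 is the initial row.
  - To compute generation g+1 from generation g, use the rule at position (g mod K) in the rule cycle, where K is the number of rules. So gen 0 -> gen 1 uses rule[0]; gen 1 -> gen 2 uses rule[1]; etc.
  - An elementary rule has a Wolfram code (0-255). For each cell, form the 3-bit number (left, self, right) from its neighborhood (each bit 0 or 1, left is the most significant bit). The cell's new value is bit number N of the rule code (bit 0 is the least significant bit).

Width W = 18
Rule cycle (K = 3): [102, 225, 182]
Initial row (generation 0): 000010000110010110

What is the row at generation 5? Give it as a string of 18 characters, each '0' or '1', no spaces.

Answer: 000111111110011110

Derivation:
Gen 0: 000010000110010110
Gen 1 (rule 102): 000110001010111010
Gen 2 (rule 225): 110010100101011100
Gen 3 (rule 182): 001111111111101010
Gen 4 (rule 102): 010000000000111110
Gen 5 (rule 225): 000111111110011110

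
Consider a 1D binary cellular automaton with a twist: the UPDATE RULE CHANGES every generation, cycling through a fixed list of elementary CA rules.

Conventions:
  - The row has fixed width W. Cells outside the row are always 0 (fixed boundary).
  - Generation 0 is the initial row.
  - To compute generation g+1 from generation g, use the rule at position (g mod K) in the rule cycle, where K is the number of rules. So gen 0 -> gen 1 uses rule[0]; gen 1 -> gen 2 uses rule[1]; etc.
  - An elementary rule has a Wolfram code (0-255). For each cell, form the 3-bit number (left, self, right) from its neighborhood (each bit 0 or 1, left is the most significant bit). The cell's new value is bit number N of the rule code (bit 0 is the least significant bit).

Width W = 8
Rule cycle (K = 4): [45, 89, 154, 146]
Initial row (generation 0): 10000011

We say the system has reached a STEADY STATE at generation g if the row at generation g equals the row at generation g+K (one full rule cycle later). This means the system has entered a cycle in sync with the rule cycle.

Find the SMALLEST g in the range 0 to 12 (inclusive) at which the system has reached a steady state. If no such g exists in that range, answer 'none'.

Gen 0: 10000011
Gen 1 (rule 45): 10111010
Gen 2 (rule 89): 00101001
Gen 3 (rule 154): 01000110
Gen 4 (rule 146): 10101001
Gen 5 (rule 45): 11111001
Gen 6 (rule 89): 10001100
Gen 7 (rule 154): 01011010
Gen 8 (rule 146): 10000001
Gen 9 (rule 45): 10111101
Gen 10 (rule 89): 00100100
Gen 11 (rule 154): 01011010
Gen 12 (rule 146): 10000001
Gen 13 (rule 45): 10111101
Gen 14 (rule 89): 00100100
Gen 15 (rule 154): 01011010
Gen 16 (rule 146): 10000001

Answer: 7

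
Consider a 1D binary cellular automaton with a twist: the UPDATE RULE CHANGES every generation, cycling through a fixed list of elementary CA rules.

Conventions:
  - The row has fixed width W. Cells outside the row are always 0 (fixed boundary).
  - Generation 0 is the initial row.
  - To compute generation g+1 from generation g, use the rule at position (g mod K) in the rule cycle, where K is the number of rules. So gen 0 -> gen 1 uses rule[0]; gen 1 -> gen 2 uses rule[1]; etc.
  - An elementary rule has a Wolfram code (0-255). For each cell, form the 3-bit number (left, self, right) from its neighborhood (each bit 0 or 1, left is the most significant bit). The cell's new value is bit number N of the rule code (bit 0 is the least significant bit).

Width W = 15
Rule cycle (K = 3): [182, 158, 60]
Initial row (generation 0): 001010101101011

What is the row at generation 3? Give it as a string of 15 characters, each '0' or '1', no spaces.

Answer: 100000011000111

Derivation:
Gen 0: 001010101101011
Gen 1 (rule 182): 011111110011100
Gen 2 (rule 158): 111111101111010
Gen 3 (rule 60): 100000011000111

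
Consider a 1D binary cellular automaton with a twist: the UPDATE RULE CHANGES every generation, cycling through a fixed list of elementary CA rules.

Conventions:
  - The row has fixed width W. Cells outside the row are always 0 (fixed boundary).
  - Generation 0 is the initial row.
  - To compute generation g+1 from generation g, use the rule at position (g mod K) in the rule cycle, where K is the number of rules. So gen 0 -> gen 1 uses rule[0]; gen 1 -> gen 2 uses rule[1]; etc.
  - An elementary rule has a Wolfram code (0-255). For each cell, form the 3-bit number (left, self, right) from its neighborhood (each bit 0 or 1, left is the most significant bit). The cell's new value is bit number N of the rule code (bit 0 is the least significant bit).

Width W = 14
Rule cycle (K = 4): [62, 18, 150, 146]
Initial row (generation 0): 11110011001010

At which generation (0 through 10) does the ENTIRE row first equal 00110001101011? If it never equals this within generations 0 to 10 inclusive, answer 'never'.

Answer: never

Derivation:
Gen 0: 11110011001010
Gen 1 (rule 62): 10001110111111
Gen 2 (rule 18): 01010000000000
Gen 3 (rule 150): 11011000000000
Gen 4 (rule 146): 00000100000000
Gen 5 (rule 62): 00001110000000
Gen 6 (rule 18): 00010001000000
Gen 7 (rule 150): 00111011100000
Gen 8 (rule 146): 01010001010000
Gen 9 (rule 62): 11111011111000
Gen 10 (rule 18): 00000000000100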